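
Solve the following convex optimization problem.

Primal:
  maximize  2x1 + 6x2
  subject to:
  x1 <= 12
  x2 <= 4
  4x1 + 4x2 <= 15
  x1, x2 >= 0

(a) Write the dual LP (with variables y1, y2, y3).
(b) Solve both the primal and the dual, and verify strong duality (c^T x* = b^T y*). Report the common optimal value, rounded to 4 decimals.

The standard primal-dual pair for 'max c^T x s.t. A x <= b, x >= 0' is:
  Dual:  min b^T y  s.t.  A^T y >= c,  y >= 0.

So the dual LP is:
  minimize  12y1 + 4y2 + 15y3
  subject to:
    y1 + 4y3 >= 2
    y2 + 4y3 >= 6
    y1, y2, y3 >= 0

Solving the primal: x* = (0, 3.75).
  primal value c^T x* = 22.5.
Solving the dual: y* = (0, 0, 1.5).
  dual value b^T y* = 22.5.
Strong duality: c^T x* = b^T y*. Confirmed.

22.5


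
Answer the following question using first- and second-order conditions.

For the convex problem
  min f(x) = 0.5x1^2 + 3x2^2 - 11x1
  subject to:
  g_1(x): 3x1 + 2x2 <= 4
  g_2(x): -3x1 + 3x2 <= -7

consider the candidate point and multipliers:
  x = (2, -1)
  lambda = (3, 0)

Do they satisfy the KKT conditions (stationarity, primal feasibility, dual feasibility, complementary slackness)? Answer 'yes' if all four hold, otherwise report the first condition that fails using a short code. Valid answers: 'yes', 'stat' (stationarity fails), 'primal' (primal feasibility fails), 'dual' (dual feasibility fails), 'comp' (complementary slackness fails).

Gradient of f: grad f(x) = Q x + c = (-9, -6)
Constraint values g_i(x) = a_i^T x - b_i:
  g_1((2, -1)) = 0
  g_2((2, -1)) = -2
Stationarity residual: grad f(x) + sum_i lambda_i a_i = (0, 0)
  -> stationarity OK
Primal feasibility (all g_i <= 0): OK
Dual feasibility (all lambda_i >= 0): OK
Complementary slackness (lambda_i * g_i(x) = 0 for all i): OK

Verdict: yes, KKT holds.

yes


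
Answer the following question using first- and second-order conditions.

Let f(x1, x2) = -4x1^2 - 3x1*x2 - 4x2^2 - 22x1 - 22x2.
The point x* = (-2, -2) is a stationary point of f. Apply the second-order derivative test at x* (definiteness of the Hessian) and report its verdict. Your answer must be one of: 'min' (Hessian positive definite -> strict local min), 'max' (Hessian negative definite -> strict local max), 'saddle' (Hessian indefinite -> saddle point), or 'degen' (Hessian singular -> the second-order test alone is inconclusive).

Compute the Hessian H = grad^2 f:
  H = [[-8, -3], [-3, -8]]
Verify stationarity: grad f(x*) = H x* + g = (0, 0).
Eigenvalues of H: -11, -5.
Both eigenvalues < 0, so H is negative definite -> x* is a strict local max.

max


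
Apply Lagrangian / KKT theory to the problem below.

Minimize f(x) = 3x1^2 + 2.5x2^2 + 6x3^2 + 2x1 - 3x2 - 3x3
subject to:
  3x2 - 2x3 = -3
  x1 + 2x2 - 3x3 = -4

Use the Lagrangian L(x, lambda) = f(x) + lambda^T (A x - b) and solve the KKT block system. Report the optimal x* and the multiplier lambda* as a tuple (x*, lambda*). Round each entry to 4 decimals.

Form the Lagrangian:
  L(x, lambda) = (1/2) x^T Q x + c^T x + lambda^T (A x - b)
Stationarity (grad_x L = 0): Q x + c + A^T lambda = 0.
Primal feasibility: A x = b.

This gives the KKT block system:
  [ Q   A^T ] [ x     ]   [-c ]
  [ A    0  ] [ lambda ] = [ b ]

Solving the linear system:
  x*      = (-0.6511, -0.4604, 0.8094)
  lambda* = (0.4964, 1.9065)
  f(x*)   = 3.3831

x* = (-0.6511, -0.4604, 0.8094), lambda* = (0.4964, 1.9065)


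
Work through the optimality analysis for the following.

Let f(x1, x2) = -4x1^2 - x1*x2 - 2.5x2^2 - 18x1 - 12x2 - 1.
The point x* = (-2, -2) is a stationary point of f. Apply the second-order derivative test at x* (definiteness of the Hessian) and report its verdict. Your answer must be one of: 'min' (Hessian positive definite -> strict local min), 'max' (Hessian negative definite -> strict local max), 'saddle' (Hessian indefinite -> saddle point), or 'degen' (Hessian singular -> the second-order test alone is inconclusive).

Compute the Hessian H = grad^2 f:
  H = [[-8, -1], [-1, -5]]
Verify stationarity: grad f(x*) = H x* + g = (0, 0).
Eigenvalues of H: -8.3028, -4.6972.
Both eigenvalues < 0, so H is negative definite -> x* is a strict local max.

max


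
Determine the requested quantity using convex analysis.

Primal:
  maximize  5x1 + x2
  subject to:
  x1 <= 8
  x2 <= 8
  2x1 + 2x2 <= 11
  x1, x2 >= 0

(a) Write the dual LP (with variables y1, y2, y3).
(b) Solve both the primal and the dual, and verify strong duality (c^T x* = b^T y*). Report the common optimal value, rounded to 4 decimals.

The standard primal-dual pair for 'max c^T x s.t. A x <= b, x >= 0' is:
  Dual:  min b^T y  s.t.  A^T y >= c,  y >= 0.

So the dual LP is:
  minimize  8y1 + 8y2 + 11y3
  subject to:
    y1 + 2y3 >= 5
    y2 + 2y3 >= 1
    y1, y2, y3 >= 0

Solving the primal: x* = (5.5, 0).
  primal value c^T x* = 27.5.
Solving the dual: y* = (0, 0, 2.5).
  dual value b^T y* = 27.5.
Strong duality: c^T x* = b^T y*. Confirmed.

27.5


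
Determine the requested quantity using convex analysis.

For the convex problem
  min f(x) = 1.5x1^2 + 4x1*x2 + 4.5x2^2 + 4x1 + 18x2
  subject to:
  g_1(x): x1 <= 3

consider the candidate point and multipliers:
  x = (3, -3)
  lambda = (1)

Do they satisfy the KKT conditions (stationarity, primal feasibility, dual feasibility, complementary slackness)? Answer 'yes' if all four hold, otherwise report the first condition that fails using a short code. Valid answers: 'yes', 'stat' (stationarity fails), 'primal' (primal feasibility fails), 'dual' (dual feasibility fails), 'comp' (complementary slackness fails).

Gradient of f: grad f(x) = Q x + c = (1, 3)
Constraint values g_i(x) = a_i^T x - b_i:
  g_1((3, -3)) = 0
Stationarity residual: grad f(x) + sum_i lambda_i a_i = (2, 3)
  -> stationarity FAILS
Primal feasibility (all g_i <= 0): OK
Dual feasibility (all lambda_i >= 0): OK
Complementary slackness (lambda_i * g_i(x) = 0 for all i): OK

Verdict: the first failing condition is stationarity -> stat.

stat


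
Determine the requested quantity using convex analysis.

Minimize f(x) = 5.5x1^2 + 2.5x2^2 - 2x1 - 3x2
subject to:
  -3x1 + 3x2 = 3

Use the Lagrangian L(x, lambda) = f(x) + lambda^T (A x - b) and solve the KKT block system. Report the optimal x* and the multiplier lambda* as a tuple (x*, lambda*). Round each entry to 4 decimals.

Form the Lagrangian:
  L(x, lambda) = (1/2) x^T Q x + c^T x + lambda^T (A x - b)
Stationarity (grad_x L = 0): Q x + c + A^T lambda = 0.
Primal feasibility: A x = b.

This gives the KKT block system:
  [ Q   A^T ] [ x     ]   [-c ]
  [ A    0  ] [ lambda ] = [ b ]

Solving the linear system:
  x*      = (0, 1)
  lambda* = (-0.6667)
  f(x*)   = -0.5

x* = (0, 1), lambda* = (-0.6667)


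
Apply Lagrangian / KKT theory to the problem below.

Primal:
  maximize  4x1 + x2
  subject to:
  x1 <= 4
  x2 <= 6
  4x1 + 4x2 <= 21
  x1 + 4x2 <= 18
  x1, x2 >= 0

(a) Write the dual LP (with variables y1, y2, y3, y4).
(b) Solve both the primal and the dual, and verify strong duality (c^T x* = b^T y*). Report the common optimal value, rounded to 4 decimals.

The standard primal-dual pair for 'max c^T x s.t. A x <= b, x >= 0' is:
  Dual:  min b^T y  s.t.  A^T y >= c,  y >= 0.

So the dual LP is:
  minimize  4y1 + 6y2 + 21y3 + 18y4
  subject to:
    y1 + 4y3 + y4 >= 4
    y2 + 4y3 + 4y4 >= 1
    y1, y2, y3, y4 >= 0

Solving the primal: x* = (4, 1.25).
  primal value c^T x* = 17.25.
Solving the dual: y* = (3, 0, 0.25, 0).
  dual value b^T y* = 17.25.
Strong duality: c^T x* = b^T y*. Confirmed.

17.25


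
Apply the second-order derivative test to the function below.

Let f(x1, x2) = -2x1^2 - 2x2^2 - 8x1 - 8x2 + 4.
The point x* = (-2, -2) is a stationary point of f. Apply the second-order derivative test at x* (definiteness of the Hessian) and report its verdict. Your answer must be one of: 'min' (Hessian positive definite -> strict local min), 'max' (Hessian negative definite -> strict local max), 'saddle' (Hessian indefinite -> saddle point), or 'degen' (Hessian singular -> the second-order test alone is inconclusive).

Compute the Hessian H = grad^2 f:
  H = [[-4, 0], [0, -4]]
Verify stationarity: grad f(x*) = H x* + g = (0, 0).
Eigenvalues of H: -4, -4.
Both eigenvalues < 0, so H is negative definite -> x* is a strict local max.

max


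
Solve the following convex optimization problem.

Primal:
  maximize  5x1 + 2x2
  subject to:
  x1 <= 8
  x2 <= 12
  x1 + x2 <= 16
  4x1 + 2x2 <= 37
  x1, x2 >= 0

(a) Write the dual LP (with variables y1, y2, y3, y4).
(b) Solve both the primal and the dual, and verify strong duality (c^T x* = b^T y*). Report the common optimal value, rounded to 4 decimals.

The standard primal-dual pair for 'max c^T x s.t. A x <= b, x >= 0' is:
  Dual:  min b^T y  s.t.  A^T y >= c,  y >= 0.

So the dual LP is:
  minimize  8y1 + 12y2 + 16y3 + 37y4
  subject to:
    y1 + y3 + 4y4 >= 5
    y2 + y3 + 2y4 >= 2
    y1, y2, y3, y4 >= 0

Solving the primal: x* = (8, 2.5).
  primal value c^T x* = 45.
Solving the dual: y* = (1, 0, 0, 1).
  dual value b^T y* = 45.
Strong duality: c^T x* = b^T y*. Confirmed.

45


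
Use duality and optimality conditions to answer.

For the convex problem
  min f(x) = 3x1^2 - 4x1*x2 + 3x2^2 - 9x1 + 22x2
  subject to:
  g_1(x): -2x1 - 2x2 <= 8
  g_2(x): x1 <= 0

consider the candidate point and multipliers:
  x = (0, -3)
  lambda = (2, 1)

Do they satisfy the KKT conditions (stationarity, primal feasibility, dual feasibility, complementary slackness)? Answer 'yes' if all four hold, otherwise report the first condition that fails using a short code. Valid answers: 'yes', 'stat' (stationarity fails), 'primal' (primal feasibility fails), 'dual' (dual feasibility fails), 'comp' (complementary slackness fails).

Gradient of f: grad f(x) = Q x + c = (3, 4)
Constraint values g_i(x) = a_i^T x - b_i:
  g_1((0, -3)) = -2
  g_2((0, -3)) = 0
Stationarity residual: grad f(x) + sum_i lambda_i a_i = (0, 0)
  -> stationarity OK
Primal feasibility (all g_i <= 0): OK
Dual feasibility (all lambda_i >= 0): OK
Complementary slackness (lambda_i * g_i(x) = 0 for all i): FAILS

Verdict: the first failing condition is complementary_slackness -> comp.

comp


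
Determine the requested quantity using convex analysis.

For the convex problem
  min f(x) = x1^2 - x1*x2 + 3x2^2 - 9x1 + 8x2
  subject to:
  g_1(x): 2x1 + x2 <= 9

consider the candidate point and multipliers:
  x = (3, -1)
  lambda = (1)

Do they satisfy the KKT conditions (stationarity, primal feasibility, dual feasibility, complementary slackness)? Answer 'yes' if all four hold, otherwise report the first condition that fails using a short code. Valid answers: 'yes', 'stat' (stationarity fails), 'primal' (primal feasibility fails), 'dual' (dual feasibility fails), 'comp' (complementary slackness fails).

Gradient of f: grad f(x) = Q x + c = (-2, -1)
Constraint values g_i(x) = a_i^T x - b_i:
  g_1((3, -1)) = -4
Stationarity residual: grad f(x) + sum_i lambda_i a_i = (0, 0)
  -> stationarity OK
Primal feasibility (all g_i <= 0): OK
Dual feasibility (all lambda_i >= 0): OK
Complementary slackness (lambda_i * g_i(x) = 0 for all i): FAILS

Verdict: the first failing condition is complementary_slackness -> comp.

comp


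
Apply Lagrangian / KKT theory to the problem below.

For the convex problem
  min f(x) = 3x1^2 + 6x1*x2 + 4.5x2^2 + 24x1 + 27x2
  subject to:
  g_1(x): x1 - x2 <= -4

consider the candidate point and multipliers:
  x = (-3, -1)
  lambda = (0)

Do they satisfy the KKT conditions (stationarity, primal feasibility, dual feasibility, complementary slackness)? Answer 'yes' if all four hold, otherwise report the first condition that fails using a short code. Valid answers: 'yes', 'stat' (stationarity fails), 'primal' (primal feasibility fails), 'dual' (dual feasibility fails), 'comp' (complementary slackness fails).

Gradient of f: grad f(x) = Q x + c = (0, 0)
Constraint values g_i(x) = a_i^T x - b_i:
  g_1((-3, -1)) = 2
Stationarity residual: grad f(x) + sum_i lambda_i a_i = (0, 0)
  -> stationarity OK
Primal feasibility (all g_i <= 0): FAILS
Dual feasibility (all lambda_i >= 0): OK
Complementary slackness (lambda_i * g_i(x) = 0 for all i): OK

Verdict: the first failing condition is primal_feasibility -> primal.

primal


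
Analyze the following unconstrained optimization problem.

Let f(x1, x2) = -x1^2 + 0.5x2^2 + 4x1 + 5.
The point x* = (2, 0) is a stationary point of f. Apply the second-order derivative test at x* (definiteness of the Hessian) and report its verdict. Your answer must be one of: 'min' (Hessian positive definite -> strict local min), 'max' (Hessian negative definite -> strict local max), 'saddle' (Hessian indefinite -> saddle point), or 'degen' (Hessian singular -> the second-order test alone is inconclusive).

Compute the Hessian H = grad^2 f:
  H = [[-2, 0], [0, 1]]
Verify stationarity: grad f(x*) = H x* + g = (0, 0).
Eigenvalues of H: -2, 1.
Eigenvalues have mixed signs, so H is indefinite -> x* is a saddle point.

saddle


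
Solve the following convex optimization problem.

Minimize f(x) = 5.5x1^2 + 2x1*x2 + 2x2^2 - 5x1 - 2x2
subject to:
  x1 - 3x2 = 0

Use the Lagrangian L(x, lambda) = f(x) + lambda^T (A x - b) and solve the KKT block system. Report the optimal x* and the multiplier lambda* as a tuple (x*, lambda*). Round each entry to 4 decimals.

Form the Lagrangian:
  L(x, lambda) = (1/2) x^T Q x + c^T x + lambda^T (A x - b)
Stationarity (grad_x L = 0): Q x + c + A^T lambda = 0.
Primal feasibility: A x = b.

This gives the KKT block system:
  [ Q   A^T ] [ x     ]   [-c ]
  [ A    0  ] [ lambda ] = [ b ]

Solving the linear system:
  x*      = (0.4435, 0.1478)
  lambda* = (-0.1739)
  f(x*)   = -1.2565

x* = (0.4435, 0.1478), lambda* = (-0.1739)


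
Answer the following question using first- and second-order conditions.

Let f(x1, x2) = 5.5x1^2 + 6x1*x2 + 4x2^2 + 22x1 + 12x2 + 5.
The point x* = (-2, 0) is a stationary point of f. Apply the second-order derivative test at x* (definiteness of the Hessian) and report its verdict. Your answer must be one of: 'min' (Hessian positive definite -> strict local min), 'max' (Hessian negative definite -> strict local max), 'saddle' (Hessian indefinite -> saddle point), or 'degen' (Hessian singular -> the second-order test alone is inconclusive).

Compute the Hessian H = grad^2 f:
  H = [[11, 6], [6, 8]]
Verify stationarity: grad f(x*) = H x* + g = (0, 0).
Eigenvalues of H: 3.3153, 15.6847.
Both eigenvalues > 0, so H is positive definite -> x* is a strict local min.

min


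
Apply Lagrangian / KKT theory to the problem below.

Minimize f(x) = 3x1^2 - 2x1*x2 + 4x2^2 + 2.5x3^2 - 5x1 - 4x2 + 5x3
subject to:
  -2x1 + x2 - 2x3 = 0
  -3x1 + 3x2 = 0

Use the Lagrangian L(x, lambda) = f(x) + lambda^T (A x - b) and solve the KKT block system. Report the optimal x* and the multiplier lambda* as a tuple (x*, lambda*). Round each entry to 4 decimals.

Form the Lagrangian:
  L(x, lambda) = (1/2) x^T Q x + c^T x + lambda^T (A x - b)
Stationarity (grad_x L = 0): Q x + c + A^T lambda = 0.
Primal feasibility: A x = b.

This gives the KKT block system:
  [ Q   A^T ] [ x     ]   [-c ]
  [ A    0  ] [ lambda ] = [ b ]

Solving the linear system:
  x*      = (1.0222, 1.0222, -0.5111)
  lambda* = (1.2222, -1.1185)
  f(x*)   = -5.8778

x* = (1.0222, 1.0222, -0.5111), lambda* = (1.2222, -1.1185)


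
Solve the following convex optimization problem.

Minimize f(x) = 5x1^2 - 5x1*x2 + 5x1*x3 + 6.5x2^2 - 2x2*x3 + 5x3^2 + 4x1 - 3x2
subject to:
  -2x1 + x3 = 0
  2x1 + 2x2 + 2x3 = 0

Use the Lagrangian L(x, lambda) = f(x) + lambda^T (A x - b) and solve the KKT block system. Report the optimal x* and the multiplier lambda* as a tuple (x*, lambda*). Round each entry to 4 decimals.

Form the Lagrangian:
  L(x, lambda) = (1/2) x^T Q x + c^T x + lambda^T (A x - b)
Stationarity (grad_x L = 0): Q x + c + A^T lambda = 0.
Primal feasibility: A x = b.

This gives the KKT block system:
  [ Q   A^T ] [ x     ]   [-c ]
  [ A    0  ] [ lambda ] = [ b ]

Solving the linear system:
  x*      = (-0.0539, 0.1618, -0.1079)
  lambda* = (1.2614, 0.2054)
  f(x*)   = -0.3506

x* = (-0.0539, 0.1618, -0.1079), lambda* = (1.2614, 0.2054)


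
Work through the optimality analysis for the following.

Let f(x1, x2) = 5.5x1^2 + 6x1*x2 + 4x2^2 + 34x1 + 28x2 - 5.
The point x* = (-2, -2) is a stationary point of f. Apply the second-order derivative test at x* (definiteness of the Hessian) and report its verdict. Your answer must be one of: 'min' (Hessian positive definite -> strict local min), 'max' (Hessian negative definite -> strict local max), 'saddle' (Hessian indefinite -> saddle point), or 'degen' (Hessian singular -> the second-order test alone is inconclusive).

Compute the Hessian H = grad^2 f:
  H = [[11, 6], [6, 8]]
Verify stationarity: grad f(x*) = H x* + g = (0, 0).
Eigenvalues of H: 3.3153, 15.6847.
Both eigenvalues > 0, so H is positive definite -> x* is a strict local min.

min


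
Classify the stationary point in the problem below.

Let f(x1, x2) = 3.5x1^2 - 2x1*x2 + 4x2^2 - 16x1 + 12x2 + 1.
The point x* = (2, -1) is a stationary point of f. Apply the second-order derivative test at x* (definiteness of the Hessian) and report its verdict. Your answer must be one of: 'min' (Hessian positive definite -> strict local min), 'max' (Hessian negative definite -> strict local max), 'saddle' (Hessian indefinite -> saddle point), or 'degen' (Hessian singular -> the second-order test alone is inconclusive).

Compute the Hessian H = grad^2 f:
  H = [[7, -2], [-2, 8]]
Verify stationarity: grad f(x*) = H x* + g = (0, 0).
Eigenvalues of H: 5.4384, 9.5616.
Both eigenvalues > 0, so H is positive definite -> x* is a strict local min.

min


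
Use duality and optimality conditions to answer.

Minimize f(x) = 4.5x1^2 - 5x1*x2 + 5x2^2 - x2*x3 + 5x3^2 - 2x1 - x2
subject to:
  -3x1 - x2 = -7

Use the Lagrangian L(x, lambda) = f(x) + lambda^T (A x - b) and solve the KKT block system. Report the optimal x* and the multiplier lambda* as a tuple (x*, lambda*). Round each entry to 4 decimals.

Form the Lagrangian:
  L(x, lambda) = (1/2) x^T Q x + c^T x + lambda^T (A x - b)
Stationarity (grad_x L = 0): Q x + c + A^T lambda = 0.
Primal feasibility: A x = b.

This gives the KKT block system:
  [ Q   A^T ] [ x     ]   [-c ]
  [ A    0  ] [ lambda ] = [ b ]

Solving the linear system:
  x*      = (1.8884, 1.3349, 0.1335)
  lambda* = (2.7736)
  f(x*)   = 7.1518

x* = (1.8884, 1.3349, 0.1335), lambda* = (2.7736)


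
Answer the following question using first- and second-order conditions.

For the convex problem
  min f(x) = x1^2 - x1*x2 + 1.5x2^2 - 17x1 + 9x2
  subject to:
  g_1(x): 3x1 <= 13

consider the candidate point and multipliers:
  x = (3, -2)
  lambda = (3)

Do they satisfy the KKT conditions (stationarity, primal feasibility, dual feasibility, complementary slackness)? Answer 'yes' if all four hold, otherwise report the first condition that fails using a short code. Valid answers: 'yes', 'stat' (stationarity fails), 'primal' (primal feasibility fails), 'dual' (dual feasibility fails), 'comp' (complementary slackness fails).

Gradient of f: grad f(x) = Q x + c = (-9, 0)
Constraint values g_i(x) = a_i^T x - b_i:
  g_1((3, -2)) = -4
Stationarity residual: grad f(x) + sum_i lambda_i a_i = (0, 0)
  -> stationarity OK
Primal feasibility (all g_i <= 0): OK
Dual feasibility (all lambda_i >= 0): OK
Complementary slackness (lambda_i * g_i(x) = 0 for all i): FAILS

Verdict: the first failing condition is complementary_slackness -> comp.

comp


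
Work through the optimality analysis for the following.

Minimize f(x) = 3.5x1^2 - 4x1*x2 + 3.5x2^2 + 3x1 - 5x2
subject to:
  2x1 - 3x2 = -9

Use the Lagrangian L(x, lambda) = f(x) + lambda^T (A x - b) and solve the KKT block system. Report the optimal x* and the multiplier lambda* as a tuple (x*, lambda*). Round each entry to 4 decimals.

Form the Lagrangian:
  L(x, lambda) = (1/2) x^T Q x + c^T x + lambda^T (A x - b)
Stationarity (grad_x L = 0): Q x + c + A^T lambda = 0.
Primal feasibility: A x = b.

This gives the KKT block system:
  [ Q   A^T ] [ x     ]   [-c ]
  [ A    0  ] [ lambda ] = [ b ]

Solving the linear system:
  x*      = (-0.3488, 2.7674)
  lambda* = (5.2558)
  f(x*)   = 16.2093

x* = (-0.3488, 2.7674), lambda* = (5.2558)


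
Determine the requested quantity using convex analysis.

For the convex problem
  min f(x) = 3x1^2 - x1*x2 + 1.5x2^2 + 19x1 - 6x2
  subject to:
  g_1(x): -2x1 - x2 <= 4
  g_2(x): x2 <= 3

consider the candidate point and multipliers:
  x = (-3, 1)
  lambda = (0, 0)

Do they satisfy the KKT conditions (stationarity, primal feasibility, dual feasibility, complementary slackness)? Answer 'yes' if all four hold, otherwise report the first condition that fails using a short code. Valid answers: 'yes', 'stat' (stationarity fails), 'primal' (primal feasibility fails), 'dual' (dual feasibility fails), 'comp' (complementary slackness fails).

Gradient of f: grad f(x) = Q x + c = (0, 0)
Constraint values g_i(x) = a_i^T x - b_i:
  g_1((-3, 1)) = 1
  g_2((-3, 1)) = -2
Stationarity residual: grad f(x) + sum_i lambda_i a_i = (0, 0)
  -> stationarity OK
Primal feasibility (all g_i <= 0): FAILS
Dual feasibility (all lambda_i >= 0): OK
Complementary slackness (lambda_i * g_i(x) = 0 for all i): OK

Verdict: the first failing condition is primal_feasibility -> primal.

primal


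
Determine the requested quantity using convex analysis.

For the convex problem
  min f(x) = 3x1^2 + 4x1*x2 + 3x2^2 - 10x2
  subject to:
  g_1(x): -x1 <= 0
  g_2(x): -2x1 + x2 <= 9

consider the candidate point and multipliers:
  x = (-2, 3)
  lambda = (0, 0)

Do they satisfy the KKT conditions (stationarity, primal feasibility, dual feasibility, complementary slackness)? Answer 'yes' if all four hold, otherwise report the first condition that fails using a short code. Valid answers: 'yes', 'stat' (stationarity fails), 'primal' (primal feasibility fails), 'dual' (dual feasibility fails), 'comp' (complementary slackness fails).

Gradient of f: grad f(x) = Q x + c = (0, 0)
Constraint values g_i(x) = a_i^T x - b_i:
  g_1((-2, 3)) = 2
  g_2((-2, 3)) = -2
Stationarity residual: grad f(x) + sum_i lambda_i a_i = (0, 0)
  -> stationarity OK
Primal feasibility (all g_i <= 0): FAILS
Dual feasibility (all lambda_i >= 0): OK
Complementary slackness (lambda_i * g_i(x) = 0 for all i): OK

Verdict: the first failing condition is primal_feasibility -> primal.

primal


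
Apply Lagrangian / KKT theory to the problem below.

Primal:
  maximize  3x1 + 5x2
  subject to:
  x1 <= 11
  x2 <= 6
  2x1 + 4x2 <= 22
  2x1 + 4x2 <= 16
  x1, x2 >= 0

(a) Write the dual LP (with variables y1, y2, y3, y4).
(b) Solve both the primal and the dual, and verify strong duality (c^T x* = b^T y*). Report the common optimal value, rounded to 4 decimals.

The standard primal-dual pair for 'max c^T x s.t. A x <= b, x >= 0' is:
  Dual:  min b^T y  s.t.  A^T y >= c,  y >= 0.

So the dual LP is:
  minimize  11y1 + 6y2 + 22y3 + 16y4
  subject to:
    y1 + 2y3 + 2y4 >= 3
    y2 + 4y3 + 4y4 >= 5
    y1, y2, y3, y4 >= 0

Solving the primal: x* = (8, 0).
  primal value c^T x* = 24.
Solving the dual: y* = (0, 0, 0, 1.5).
  dual value b^T y* = 24.
Strong duality: c^T x* = b^T y*. Confirmed.

24


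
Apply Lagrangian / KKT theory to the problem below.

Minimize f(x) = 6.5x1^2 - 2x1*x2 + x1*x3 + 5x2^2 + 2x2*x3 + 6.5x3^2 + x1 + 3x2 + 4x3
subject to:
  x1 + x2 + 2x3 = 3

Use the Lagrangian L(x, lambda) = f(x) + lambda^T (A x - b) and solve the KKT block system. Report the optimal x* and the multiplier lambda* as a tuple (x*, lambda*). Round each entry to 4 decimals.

Form the Lagrangian:
  L(x, lambda) = (1/2) x^T Q x + c^T x + lambda^T (A x - b)
Stationarity (grad_x L = 0): Q x + c + A^T lambda = 0.
Primal feasibility: A x = b.

This gives the KKT block system:
  [ Q   A^T ] [ x     ]   [-c ]
  [ A    0  ] [ lambda ] = [ b ]

Solving the linear system:
  x*      = (0.6152, 0.5248, 0.93)
  lambda* = (-8.8776)
  f(x*)   = 16.2711

x* = (0.6152, 0.5248, 0.93), lambda* = (-8.8776)


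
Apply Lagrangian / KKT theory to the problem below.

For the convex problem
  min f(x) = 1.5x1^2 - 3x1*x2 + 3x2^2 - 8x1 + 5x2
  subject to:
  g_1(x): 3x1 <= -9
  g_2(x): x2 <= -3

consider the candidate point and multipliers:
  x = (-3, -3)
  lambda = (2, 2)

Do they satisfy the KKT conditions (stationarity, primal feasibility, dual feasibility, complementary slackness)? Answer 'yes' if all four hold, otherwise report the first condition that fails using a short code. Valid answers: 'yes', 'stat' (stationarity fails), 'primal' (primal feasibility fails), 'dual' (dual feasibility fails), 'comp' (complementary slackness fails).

Gradient of f: grad f(x) = Q x + c = (-8, -4)
Constraint values g_i(x) = a_i^T x - b_i:
  g_1((-3, -3)) = 0
  g_2((-3, -3)) = 0
Stationarity residual: grad f(x) + sum_i lambda_i a_i = (-2, -2)
  -> stationarity FAILS
Primal feasibility (all g_i <= 0): OK
Dual feasibility (all lambda_i >= 0): OK
Complementary slackness (lambda_i * g_i(x) = 0 for all i): OK

Verdict: the first failing condition is stationarity -> stat.

stat


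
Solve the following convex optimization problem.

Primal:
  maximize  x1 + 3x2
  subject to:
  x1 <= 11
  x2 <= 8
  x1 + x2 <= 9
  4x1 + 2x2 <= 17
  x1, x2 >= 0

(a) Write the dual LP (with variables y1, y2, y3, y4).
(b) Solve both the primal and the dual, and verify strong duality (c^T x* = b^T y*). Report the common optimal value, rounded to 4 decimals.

The standard primal-dual pair for 'max c^T x s.t. A x <= b, x >= 0' is:
  Dual:  min b^T y  s.t.  A^T y >= c,  y >= 0.

So the dual LP is:
  minimize  11y1 + 8y2 + 9y3 + 17y4
  subject to:
    y1 + y3 + 4y4 >= 1
    y2 + y3 + 2y4 >= 3
    y1, y2, y3, y4 >= 0

Solving the primal: x* = (0.25, 8).
  primal value c^T x* = 24.25.
Solving the dual: y* = (0, 2.5, 0, 0.25).
  dual value b^T y* = 24.25.
Strong duality: c^T x* = b^T y*. Confirmed.

24.25


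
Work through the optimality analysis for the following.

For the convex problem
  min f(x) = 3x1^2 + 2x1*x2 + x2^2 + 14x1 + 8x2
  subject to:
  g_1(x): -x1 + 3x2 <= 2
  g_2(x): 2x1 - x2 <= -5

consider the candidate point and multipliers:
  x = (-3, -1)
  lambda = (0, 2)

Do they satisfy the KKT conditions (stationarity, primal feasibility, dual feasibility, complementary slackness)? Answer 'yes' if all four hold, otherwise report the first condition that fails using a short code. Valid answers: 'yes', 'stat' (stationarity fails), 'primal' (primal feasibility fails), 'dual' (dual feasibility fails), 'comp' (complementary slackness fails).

Gradient of f: grad f(x) = Q x + c = (-6, 0)
Constraint values g_i(x) = a_i^T x - b_i:
  g_1((-3, -1)) = -2
  g_2((-3, -1)) = 0
Stationarity residual: grad f(x) + sum_i lambda_i a_i = (-2, -2)
  -> stationarity FAILS
Primal feasibility (all g_i <= 0): OK
Dual feasibility (all lambda_i >= 0): OK
Complementary slackness (lambda_i * g_i(x) = 0 for all i): OK

Verdict: the first failing condition is stationarity -> stat.

stat


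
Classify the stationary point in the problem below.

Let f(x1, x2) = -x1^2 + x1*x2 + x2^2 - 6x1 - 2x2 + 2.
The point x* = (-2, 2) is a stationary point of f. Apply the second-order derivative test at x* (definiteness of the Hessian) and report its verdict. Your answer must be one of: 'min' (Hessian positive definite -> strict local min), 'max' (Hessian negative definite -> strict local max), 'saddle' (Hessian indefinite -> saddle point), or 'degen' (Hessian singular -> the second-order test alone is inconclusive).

Compute the Hessian H = grad^2 f:
  H = [[-2, 1], [1, 2]]
Verify stationarity: grad f(x*) = H x* + g = (0, 0).
Eigenvalues of H: -2.2361, 2.2361.
Eigenvalues have mixed signs, so H is indefinite -> x* is a saddle point.

saddle


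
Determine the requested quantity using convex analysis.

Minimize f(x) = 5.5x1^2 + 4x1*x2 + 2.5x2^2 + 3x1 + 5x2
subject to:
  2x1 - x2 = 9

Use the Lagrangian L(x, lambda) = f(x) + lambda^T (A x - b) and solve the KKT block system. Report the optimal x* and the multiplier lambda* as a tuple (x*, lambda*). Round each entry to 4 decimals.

Form the Lagrangian:
  L(x, lambda) = (1/2) x^T Q x + c^T x + lambda^T (A x - b)
Stationarity (grad_x L = 0): Q x + c + A^T lambda = 0.
Primal feasibility: A x = b.

This gives the KKT block system:
  [ Q   A^T ] [ x     ]   [-c ]
  [ A    0  ] [ lambda ] = [ b ]

Solving the linear system:
  x*      = (2.4043, -4.1915)
  lambda* = (-6.3404)
  f(x*)   = 21.6596

x* = (2.4043, -4.1915), lambda* = (-6.3404)


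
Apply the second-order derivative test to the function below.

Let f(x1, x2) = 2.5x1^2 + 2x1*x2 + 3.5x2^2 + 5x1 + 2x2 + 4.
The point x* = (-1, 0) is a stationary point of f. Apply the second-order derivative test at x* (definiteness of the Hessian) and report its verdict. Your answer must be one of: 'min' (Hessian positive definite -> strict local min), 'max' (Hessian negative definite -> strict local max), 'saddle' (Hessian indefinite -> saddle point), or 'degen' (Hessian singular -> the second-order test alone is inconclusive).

Compute the Hessian H = grad^2 f:
  H = [[5, 2], [2, 7]]
Verify stationarity: grad f(x*) = H x* + g = (0, 0).
Eigenvalues of H: 3.7639, 8.2361.
Both eigenvalues > 0, so H is positive definite -> x* is a strict local min.

min


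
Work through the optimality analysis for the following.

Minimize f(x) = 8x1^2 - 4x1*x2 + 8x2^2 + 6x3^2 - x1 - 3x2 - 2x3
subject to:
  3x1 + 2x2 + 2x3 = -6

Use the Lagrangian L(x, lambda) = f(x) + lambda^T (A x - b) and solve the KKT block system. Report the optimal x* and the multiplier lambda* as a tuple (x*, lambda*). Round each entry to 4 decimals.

Form the Lagrangian:
  L(x, lambda) = (1/2) x^T Q x + c^T x + lambda^T (A x - b)
Stationarity (grad_x L = 0): Q x + c + A^T lambda = 0.
Primal feasibility: A x = b.

This gives the KKT block system:
  [ Q   A^T ] [ x     ]   [-c ]
  [ A    0  ] [ lambda ] = [ b ]

Solving the linear system:
  x*      = (-1.0694, -0.7153, -0.6806)
  lambda* = (5.0833)
  f(x*)   = 17.5382

x* = (-1.0694, -0.7153, -0.6806), lambda* = (5.0833)


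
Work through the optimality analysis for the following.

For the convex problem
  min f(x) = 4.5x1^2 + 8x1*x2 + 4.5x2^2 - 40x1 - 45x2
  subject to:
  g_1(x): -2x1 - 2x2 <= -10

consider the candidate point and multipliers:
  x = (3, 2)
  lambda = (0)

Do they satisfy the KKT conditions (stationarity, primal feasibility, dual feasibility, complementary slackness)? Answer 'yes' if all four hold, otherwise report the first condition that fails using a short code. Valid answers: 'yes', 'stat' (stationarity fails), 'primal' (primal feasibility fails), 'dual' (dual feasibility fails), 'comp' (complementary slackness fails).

Gradient of f: grad f(x) = Q x + c = (3, -3)
Constraint values g_i(x) = a_i^T x - b_i:
  g_1((3, 2)) = 0
Stationarity residual: grad f(x) + sum_i lambda_i a_i = (3, -3)
  -> stationarity FAILS
Primal feasibility (all g_i <= 0): OK
Dual feasibility (all lambda_i >= 0): OK
Complementary slackness (lambda_i * g_i(x) = 0 for all i): OK

Verdict: the first failing condition is stationarity -> stat.

stat


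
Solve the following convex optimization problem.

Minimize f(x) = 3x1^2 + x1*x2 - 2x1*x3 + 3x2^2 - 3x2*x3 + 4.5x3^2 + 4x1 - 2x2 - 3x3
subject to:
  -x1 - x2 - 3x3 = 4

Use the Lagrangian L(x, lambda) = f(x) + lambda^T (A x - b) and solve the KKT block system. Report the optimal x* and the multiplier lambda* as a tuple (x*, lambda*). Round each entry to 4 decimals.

Form the Lagrangian:
  L(x, lambda) = (1/2) x^T Q x + c^T x + lambda^T (A x - b)
Stationarity (grad_x L = 0): Q x + c + A^T lambda = 0.
Primal feasibility: A x = b.

This gives the KKT block system:
  [ Q   A^T ] [ x     ]   [-c ]
  [ A    0  ] [ lambda ] = [ b ]

Solving the linear system:
  x*      = (-1.2888, -0.2527, -0.8195)
  lambda* = (-2.3466)
  f(x*)   = 3.5975

x* = (-1.2888, -0.2527, -0.8195), lambda* = (-2.3466)


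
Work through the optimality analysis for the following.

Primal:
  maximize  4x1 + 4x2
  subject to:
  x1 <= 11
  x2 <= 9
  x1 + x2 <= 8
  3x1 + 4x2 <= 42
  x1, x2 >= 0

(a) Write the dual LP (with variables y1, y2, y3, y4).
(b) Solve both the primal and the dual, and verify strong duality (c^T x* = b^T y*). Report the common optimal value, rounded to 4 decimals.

The standard primal-dual pair for 'max c^T x s.t. A x <= b, x >= 0' is:
  Dual:  min b^T y  s.t.  A^T y >= c,  y >= 0.

So the dual LP is:
  minimize  11y1 + 9y2 + 8y3 + 42y4
  subject to:
    y1 + y3 + 3y4 >= 4
    y2 + y3 + 4y4 >= 4
    y1, y2, y3, y4 >= 0

Solving the primal: x* = (8, 0).
  primal value c^T x* = 32.
Solving the dual: y* = (0, 0, 4, 0).
  dual value b^T y* = 32.
Strong duality: c^T x* = b^T y*. Confirmed.

32


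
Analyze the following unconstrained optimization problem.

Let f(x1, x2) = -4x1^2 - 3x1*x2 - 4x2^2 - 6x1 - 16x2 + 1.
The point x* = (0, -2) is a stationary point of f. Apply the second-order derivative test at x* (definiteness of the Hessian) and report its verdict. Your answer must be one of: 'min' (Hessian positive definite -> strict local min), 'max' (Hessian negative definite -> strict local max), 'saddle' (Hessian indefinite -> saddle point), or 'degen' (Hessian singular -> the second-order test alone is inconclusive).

Compute the Hessian H = grad^2 f:
  H = [[-8, -3], [-3, -8]]
Verify stationarity: grad f(x*) = H x* + g = (0, 0).
Eigenvalues of H: -11, -5.
Both eigenvalues < 0, so H is negative definite -> x* is a strict local max.

max


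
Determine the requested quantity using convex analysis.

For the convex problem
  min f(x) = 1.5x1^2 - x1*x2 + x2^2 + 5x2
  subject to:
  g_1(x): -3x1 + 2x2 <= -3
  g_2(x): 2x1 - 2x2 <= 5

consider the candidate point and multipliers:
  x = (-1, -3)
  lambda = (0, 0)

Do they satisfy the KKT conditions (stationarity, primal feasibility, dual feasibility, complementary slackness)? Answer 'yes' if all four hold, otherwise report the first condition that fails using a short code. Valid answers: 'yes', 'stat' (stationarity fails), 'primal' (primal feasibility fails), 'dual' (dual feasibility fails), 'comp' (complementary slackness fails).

Gradient of f: grad f(x) = Q x + c = (0, 0)
Constraint values g_i(x) = a_i^T x - b_i:
  g_1((-1, -3)) = 0
  g_2((-1, -3)) = -1
Stationarity residual: grad f(x) + sum_i lambda_i a_i = (0, 0)
  -> stationarity OK
Primal feasibility (all g_i <= 0): OK
Dual feasibility (all lambda_i >= 0): OK
Complementary slackness (lambda_i * g_i(x) = 0 for all i): OK

Verdict: yes, KKT holds.

yes


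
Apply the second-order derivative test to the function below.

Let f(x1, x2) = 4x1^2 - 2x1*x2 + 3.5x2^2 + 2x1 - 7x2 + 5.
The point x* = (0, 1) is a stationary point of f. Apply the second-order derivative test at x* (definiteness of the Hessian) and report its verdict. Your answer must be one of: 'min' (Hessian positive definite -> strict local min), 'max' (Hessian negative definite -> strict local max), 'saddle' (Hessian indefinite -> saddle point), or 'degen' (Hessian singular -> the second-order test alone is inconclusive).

Compute the Hessian H = grad^2 f:
  H = [[8, -2], [-2, 7]]
Verify stationarity: grad f(x*) = H x* + g = (0, 0).
Eigenvalues of H: 5.4384, 9.5616.
Both eigenvalues > 0, so H is positive definite -> x* is a strict local min.

min


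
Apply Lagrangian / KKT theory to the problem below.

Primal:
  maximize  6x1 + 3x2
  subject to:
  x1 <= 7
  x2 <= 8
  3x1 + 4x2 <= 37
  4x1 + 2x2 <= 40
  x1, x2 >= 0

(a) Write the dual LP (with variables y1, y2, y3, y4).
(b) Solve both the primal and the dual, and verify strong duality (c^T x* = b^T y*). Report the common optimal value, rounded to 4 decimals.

The standard primal-dual pair for 'max c^T x s.t. A x <= b, x >= 0' is:
  Dual:  min b^T y  s.t.  A^T y >= c,  y >= 0.

So the dual LP is:
  minimize  7y1 + 8y2 + 37y3 + 40y4
  subject to:
    y1 + 3y3 + 4y4 >= 6
    y2 + 4y3 + 2y4 >= 3
    y1, y2, y3, y4 >= 0

Solving the primal: x* = (7, 4).
  primal value c^T x* = 54.
Solving the dual: y* = (3.75, 0, 0.75, 0).
  dual value b^T y* = 54.
Strong duality: c^T x* = b^T y*. Confirmed.

54


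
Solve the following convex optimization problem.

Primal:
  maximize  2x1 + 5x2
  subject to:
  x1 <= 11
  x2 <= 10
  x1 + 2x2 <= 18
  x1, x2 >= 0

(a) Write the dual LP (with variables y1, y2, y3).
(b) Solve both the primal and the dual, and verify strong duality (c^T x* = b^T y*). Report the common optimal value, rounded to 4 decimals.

The standard primal-dual pair for 'max c^T x s.t. A x <= b, x >= 0' is:
  Dual:  min b^T y  s.t.  A^T y >= c,  y >= 0.

So the dual LP is:
  minimize  11y1 + 10y2 + 18y3
  subject to:
    y1 + y3 >= 2
    y2 + 2y3 >= 5
    y1, y2, y3 >= 0

Solving the primal: x* = (0, 9).
  primal value c^T x* = 45.
Solving the dual: y* = (0, 0, 2.5).
  dual value b^T y* = 45.
Strong duality: c^T x* = b^T y*. Confirmed.

45


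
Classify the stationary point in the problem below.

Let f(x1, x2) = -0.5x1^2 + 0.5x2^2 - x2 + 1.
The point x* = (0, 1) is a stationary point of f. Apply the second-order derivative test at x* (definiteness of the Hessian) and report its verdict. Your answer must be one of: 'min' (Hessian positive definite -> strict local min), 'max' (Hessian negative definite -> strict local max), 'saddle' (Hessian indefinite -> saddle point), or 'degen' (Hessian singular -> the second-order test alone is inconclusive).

Compute the Hessian H = grad^2 f:
  H = [[-1, 0], [0, 1]]
Verify stationarity: grad f(x*) = H x* + g = (0, 0).
Eigenvalues of H: -1, 1.
Eigenvalues have mixed signs, so H is indefinite -> x* is a saddle point.

saddle


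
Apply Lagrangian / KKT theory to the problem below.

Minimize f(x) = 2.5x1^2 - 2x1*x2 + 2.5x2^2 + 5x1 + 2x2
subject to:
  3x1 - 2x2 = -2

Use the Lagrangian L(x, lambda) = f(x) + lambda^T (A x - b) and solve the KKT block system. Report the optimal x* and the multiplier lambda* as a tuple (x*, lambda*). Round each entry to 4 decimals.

Form the Lagrangian:
  L(x, lambda) = (1/2) x^T Q x + c^T x + lambda^T (A x - b)
Stationarity (grad_x L = 0): Q x + c + A^T lambda = 0.
Primal feasibility: A x = b.

This gives the KKT block system:
  [ Q   A^T ] [ x     ]   [-c ]
  [ A    0  ] [ lambda ] = [ b ]

Solving the linear system:
  x*      = (-1.3171, -0.9756)
  lambda* = (-0.122)
  f(x*)   = -4.3902

x* = (-1.3171, -0.9756), lambda* = (-0.122)


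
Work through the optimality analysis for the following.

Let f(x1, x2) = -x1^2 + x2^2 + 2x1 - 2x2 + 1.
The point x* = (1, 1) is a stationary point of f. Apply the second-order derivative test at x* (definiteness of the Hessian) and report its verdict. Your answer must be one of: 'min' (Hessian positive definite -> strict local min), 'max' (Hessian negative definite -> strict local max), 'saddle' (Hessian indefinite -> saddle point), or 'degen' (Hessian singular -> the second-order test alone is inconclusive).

Compute the Hessian H = grad^2 f:
  H = [[-2, 0], [0, 2]]
Verify stationarity: grad f(x*) = H x* + g = (0, 0).
Eigenvalues of H: -2, 2.
Eigenvalues have mixed signs, so H is indefinite -> x* is a saddle point.

saddle


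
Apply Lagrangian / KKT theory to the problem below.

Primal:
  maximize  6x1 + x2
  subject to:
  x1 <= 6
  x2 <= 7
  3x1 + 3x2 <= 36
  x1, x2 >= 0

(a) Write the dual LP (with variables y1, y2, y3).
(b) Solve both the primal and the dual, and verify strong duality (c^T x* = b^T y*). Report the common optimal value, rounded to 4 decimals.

The standard primal-dual pair for 'max c^T x s.t. A x <= b, x >= 0' is:
  Dual:  min b^T y  s.t.  A^T y >= c,  y >= 0.

So the dual LP is:
  minimize  6y1 + 7y2 + 36y3
  subject to:
    y1 + 3y3 >= 6
    y2 + 3y3 >= 1
    y1, y2, y3 >= 0

Solving the primal: x* = (6, 6).
  primal value c^T x* = 42.
Solving the dual: y* = (5, 0, 0.3333).
  dual value b^T y* = 42.
Strong duality: c^T x* = b^T y*. Confirmed.

42


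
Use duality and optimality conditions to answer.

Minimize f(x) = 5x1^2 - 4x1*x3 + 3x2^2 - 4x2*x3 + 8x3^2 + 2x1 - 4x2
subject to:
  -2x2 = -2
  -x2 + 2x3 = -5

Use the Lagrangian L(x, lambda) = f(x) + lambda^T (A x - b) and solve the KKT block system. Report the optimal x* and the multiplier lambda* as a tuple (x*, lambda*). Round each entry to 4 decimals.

Form the Lagrangian:
  L(x, lambda) = (1/2) x^T Q x + c^T x + lambda^T (A x - b)
Stationarity (grad_x L = 0): Q x + c + A^T lambda = 0.
Primal feasibility: A x = b.

This gives the KKT block system:
  [ Q   A^T ] [ x     ]   [-c ]
  [ A    0  ] [ lambda ] = [ b ]

Solving the linear system:
  x*      = (-1, 1, -2)
  lambda* = (-3, 16)
  f(x*)   = 34

x* = (-1, 1, -2), lambda* = (-3, 16)
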